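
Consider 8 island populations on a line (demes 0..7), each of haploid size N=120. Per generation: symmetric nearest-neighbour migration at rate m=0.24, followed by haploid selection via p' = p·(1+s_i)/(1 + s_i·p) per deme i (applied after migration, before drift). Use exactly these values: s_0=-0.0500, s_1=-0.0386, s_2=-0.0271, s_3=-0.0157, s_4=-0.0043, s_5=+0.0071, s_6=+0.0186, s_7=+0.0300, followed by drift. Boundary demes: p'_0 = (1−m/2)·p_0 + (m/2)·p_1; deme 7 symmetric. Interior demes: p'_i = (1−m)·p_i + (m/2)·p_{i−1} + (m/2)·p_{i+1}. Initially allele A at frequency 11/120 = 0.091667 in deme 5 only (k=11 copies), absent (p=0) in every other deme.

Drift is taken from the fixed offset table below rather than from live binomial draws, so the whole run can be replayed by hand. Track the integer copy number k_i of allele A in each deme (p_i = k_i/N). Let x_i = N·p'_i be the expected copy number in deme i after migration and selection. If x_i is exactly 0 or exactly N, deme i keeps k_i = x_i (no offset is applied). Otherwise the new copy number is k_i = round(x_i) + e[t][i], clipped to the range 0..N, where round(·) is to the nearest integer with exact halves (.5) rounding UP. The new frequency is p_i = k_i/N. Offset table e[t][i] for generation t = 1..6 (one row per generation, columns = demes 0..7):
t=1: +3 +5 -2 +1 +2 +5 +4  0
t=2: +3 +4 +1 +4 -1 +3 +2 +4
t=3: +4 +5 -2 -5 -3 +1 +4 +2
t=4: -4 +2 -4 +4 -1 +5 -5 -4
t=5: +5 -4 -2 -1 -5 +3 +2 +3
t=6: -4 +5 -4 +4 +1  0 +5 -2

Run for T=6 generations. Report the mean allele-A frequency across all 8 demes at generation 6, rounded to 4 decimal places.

t=0: k=[0 0 0 0 0 11 0 0]
t=1: x=[0.0000 0.0000 0.0000 0.0000 1.3144 8.4152 1.3443 0.0000] k=[0 0 0 0 3 13 5 0]
t=2: x=[0.0000 0.0000 0.0000 0.3544 3.8240 10.9100 5.4552 0.6179] k=[0 0 0 4 3 14 7 5]
t=3: x=[0.0000 0.0000 0.4670 3.3481 4.4216 11.9157 7.7323 5.3901] k=[0 0 0 0 1 13 12 7]
t=4: x=[0.0000 0.0000 0.0000 0.1181 2.3102 11.5134 11.7134 7.8132] k=[0 0 0 4 1 17 7 4]
t=5: x=[0.0000 0.0000 0.4670 3.1117 3.2663 13.9671 7.9761 4.4859] k=[0 0 0 2 0 17 10 7]
t=6: x=[0.0000 0.0000 0.2335 1.4964 2.2704 14.2084 10.6576 7.5669] k=[0 0 0 5 3 14 16 6]

0.0458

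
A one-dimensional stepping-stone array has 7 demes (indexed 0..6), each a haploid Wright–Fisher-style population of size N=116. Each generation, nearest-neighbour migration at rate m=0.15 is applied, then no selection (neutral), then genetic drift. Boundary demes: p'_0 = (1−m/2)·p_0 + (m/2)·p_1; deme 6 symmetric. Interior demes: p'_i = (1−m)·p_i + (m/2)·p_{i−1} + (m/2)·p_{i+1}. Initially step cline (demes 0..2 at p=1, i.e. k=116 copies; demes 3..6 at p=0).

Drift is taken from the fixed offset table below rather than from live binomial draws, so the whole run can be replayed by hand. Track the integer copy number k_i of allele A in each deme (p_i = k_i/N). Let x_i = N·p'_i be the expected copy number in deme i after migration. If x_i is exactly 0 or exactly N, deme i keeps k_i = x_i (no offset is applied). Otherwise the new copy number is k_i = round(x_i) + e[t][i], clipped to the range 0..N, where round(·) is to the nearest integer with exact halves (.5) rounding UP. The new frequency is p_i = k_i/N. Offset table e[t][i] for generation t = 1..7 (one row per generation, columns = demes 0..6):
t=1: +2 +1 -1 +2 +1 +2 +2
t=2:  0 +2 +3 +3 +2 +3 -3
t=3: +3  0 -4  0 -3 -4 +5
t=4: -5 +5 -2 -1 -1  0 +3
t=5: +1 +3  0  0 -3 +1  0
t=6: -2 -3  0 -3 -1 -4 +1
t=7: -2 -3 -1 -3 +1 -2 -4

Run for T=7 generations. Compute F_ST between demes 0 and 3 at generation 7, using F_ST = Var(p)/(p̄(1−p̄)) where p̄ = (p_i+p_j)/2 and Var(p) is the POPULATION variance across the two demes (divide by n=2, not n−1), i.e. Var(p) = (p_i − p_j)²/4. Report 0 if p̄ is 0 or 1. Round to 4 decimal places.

t=0: k=[116 116 116 0 0 0 0]
t=1: x=[116.0000 116.0000 107.3000 8.7000 0.0000 0.0000 0.0000] k=[116 116 106 11 0 0 0]
t=2: x=[116.0000 115.2500 99.6250 17.3000 0.8250 0.0000 0.0000] k=[116 116 103 20 3 0 0]
t=3: x=[116.0000 115.0250 97.7500 24.9500 4.0500 0.2250 0.0000] k=[116 115 94 25 1 0 0]
t=4: x=[115.9250 113.5000 90.4000 28.3750 2.7250 0.0750 0.0000] k=[111 116 88 27 2 0 0]
t=5: x=[111.3750 113.5250 85.5250 29.7000 3.7250 0.1500 0.0000] k=[112 116 86 30 1 1 0]
t=6: x=[112.3000 113.4500 84.0500 32.0250 3.1750 0.9250 0.0750] k=[110 110 84 29 2 0 1]
t=7: x=[110.0000 108.0500 81.8250 31.1000 3.8750 0.2250 0.9250] k=[108 105 81 28 5 0 0]

0.4902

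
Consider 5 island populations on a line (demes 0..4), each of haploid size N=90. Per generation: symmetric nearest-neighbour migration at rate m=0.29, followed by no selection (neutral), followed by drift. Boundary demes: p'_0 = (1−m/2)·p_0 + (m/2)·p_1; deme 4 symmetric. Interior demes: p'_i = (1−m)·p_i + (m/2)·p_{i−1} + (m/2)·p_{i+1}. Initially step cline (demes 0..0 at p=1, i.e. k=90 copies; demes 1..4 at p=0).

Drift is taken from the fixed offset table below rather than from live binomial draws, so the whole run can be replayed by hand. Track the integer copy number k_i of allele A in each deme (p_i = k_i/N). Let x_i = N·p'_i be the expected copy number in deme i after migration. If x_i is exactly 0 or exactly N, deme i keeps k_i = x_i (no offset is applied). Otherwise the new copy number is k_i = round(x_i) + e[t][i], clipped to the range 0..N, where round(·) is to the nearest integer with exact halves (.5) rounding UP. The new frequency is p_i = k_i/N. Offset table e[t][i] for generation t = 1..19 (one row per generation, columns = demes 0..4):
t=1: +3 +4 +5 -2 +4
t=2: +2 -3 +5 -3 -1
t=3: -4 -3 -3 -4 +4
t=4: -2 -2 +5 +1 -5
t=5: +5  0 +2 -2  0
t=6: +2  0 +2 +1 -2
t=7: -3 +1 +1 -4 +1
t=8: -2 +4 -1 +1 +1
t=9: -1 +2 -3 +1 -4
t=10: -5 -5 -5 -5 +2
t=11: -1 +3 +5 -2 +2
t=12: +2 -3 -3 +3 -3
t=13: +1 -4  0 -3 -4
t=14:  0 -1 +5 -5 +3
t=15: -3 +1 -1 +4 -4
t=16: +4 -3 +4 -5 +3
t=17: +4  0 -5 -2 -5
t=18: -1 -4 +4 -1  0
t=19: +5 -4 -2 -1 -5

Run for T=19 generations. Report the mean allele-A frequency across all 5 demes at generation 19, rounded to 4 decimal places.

0.1400

t=0: k=[90 0 0 0 0]
t=1: x=[76.9500 13.0500 0.0000 0.0000 0.0000] k=[80 17 0 0 0]
t=2: x=[70.8650 23.6700 2.4650 0.0000 0.0000] k=[73 21 7 0 0]
t=3: x=[65.4600 26.5100 8.0150 1.0150 0.0000] k=[61 24 5 0 0]
t=4: x=[55.6350 26.6100 7.0300 0.7250 0.0000] k=[54 25 12 2 0]
t=5: x=[49.7950 27.3200 12.4350 3.1600 0.2900] k=[55 27 14 1 0]
t=6: x=[50.9400 29.1750 14.0000 2.7400 0.1450] k=[53 29 16 4 0]
t=7: x=[49.5200 30.5950 16.1450 5.1600 0.5800] k=[47 32 17 1 2]
t=8: x=[44.8250 32.0000 16.8550 3.4650 1.8550] k=[43 36 16 4 3]
t=9: x=[41.9850 34.1150 17.1600 5.5950 3.1450] k=[41 36 14 7 0]
t=10: x=[40.2750 33.5350 16.1750 7.0000 1.0150] k=[35 29 11 2 3]
t=11: x=[34.1300 27.2600 12.3050 3.4500 2.8550] k=[33 30 17 1 5]
t=12: x=[32.5650 28.5500 16.5650 3.9000 4.4200] k=[35 26 14 7 1]
t=13: x=[33.6950 25.5650 14.7250 7.1450 1.8700] k=[35 22 15 4 0]
t=14: x=[33.1150 22.8700 14.4200 5.0150 0.5800] k=[33 22 19 0 4]
t=15: x=[31.4050 23.1600 16.6800 3.3350 3.4200] k=[28 24 16 7 0]
t=16: x=[27.4200 23.4200 15.8550 7.2900 1.0150] k=[31 20 20 2 4]
t=17: x=[29.4050 21.5950 17.3900 4.9000 3.7100] k=[33 22 12 3 0]
t=18: x=[31.4050 22.1450 12.1450 3.8700 0.4350] k=[30 18 16 3 0]
t=19: x=[28.2600 19.4500 14.4050 4.4500 0.4350] k=[33 15 12 3 0]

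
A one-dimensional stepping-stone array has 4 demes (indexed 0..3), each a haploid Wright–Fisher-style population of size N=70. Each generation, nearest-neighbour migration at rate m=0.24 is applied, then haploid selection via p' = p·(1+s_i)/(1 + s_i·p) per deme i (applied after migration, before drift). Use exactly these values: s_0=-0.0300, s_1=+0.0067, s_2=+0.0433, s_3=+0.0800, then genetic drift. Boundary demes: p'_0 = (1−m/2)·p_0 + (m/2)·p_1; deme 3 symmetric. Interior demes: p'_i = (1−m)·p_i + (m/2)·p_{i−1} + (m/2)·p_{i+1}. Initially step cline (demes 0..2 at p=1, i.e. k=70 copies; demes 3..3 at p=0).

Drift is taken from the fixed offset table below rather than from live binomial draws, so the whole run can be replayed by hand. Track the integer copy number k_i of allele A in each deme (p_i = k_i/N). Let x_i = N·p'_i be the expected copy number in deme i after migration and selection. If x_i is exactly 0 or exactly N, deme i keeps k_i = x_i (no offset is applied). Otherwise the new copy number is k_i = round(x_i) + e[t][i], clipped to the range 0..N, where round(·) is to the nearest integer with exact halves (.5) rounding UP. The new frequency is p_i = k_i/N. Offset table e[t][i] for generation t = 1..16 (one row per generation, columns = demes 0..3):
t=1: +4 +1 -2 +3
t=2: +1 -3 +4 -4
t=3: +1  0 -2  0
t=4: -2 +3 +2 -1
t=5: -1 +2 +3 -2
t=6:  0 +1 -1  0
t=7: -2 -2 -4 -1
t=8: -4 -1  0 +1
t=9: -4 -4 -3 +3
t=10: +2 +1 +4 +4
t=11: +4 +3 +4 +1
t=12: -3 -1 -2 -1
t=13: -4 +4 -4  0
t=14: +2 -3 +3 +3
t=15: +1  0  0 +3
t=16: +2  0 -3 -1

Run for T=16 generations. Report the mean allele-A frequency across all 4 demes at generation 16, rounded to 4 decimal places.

t=0: k=[70 70 70 0]
t=1: x=[70.0000 70.0000 61.9083 8.9857] k=[70 70 60 12]
t=2: x=[70.0000 68.8079 55.9228 18.7992] k=[70 66 60 15]
t=3: x=[69.5053 65.7865 55.8057 21.5300] k=[70 66 54 22]
t=4: x=[69.5053 65.0707 52.1691 27.1067] k=[68 68 54 26]
t=5: x=[67.9400 66.3432 52.8743 30.6794] k=[67 68 56 29]
t=6: x=[67.0347 66.4625 54.7125 33.5819] k=[67 67 54 34]
t=7: x=[66.9113 65.4684 53.6961 37.7419] k=[65 63 50 37]
t=8: x=[64.6104 61.7288 50.6000 39.8870] k=[61 61 51 41]
t=9: x=[60.7584 59.8580 51.5811 43.4791] k=[57 56 49 46]
t=10: x=[56.5522 55.3575 50.0894 47.5495] k=[59 56 54 52]
t=11: x=[58.3471 56.1942 54.5172 53.2406] k=[62 59 59 54]
t=12: x=[61.4132 59.4201 58.8044 55.5045] k=[58 58 57 55]
t=13: x=[57.6941 57.9468 57.3259 56.1165] k=[54 62 53 56]
t=14: x=[54.5972 60.0173 54.9469 56.4985] k=[57 57 58 59]
t=15: x=[56.6745 57.1900 58.4156 59.5811] k=[58 57 58 63]
t=16: x=[57.5717 57.3095 58.8822 62.9059] k=[60 57 56 62]

0.8393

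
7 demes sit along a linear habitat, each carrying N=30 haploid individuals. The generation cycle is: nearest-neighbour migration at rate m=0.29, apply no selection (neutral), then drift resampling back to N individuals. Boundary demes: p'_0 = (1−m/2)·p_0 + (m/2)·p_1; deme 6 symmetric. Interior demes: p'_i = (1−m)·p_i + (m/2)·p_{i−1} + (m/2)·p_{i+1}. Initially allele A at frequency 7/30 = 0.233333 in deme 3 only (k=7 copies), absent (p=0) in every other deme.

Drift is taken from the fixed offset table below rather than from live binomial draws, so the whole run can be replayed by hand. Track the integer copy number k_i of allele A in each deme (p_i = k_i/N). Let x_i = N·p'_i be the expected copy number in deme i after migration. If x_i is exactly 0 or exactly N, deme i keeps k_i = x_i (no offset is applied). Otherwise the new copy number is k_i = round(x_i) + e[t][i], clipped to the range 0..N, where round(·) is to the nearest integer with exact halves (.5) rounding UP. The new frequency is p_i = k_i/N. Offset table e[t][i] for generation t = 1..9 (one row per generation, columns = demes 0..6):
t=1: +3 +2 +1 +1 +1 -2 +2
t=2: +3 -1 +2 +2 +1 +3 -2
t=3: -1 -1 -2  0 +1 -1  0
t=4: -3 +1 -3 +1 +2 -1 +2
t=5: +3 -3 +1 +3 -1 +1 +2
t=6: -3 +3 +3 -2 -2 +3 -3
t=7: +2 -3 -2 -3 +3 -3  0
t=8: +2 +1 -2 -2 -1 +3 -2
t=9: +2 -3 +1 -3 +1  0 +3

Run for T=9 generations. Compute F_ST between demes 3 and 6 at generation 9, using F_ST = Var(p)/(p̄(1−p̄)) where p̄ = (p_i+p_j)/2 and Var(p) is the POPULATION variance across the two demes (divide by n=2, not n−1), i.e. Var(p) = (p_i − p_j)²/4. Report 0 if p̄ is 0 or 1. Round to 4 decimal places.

0.0714

t=0: k=[0 0 0 7 0 0 0]
t=1: x=[0.0000 0.0000 1.0150 4.9700 1.0150 0.0000 0.0000] k=[0 0 2 6 2 0 0]
t=2: x=[0.0000 0.2900 2.2900 4.8400 2.2900 0.2900 0.0000] k=[0 0 4 7 3 3 0]
t=3: x=[0.0000 0.5800 3.8550 5.9850 3.5800 2.5650 0.4350] k=[0 0 2 6 5 2 0]
t=4: x=[0.0000 0.2900 2.2900 5.2750 4.7100 2.1450 0.2900] k=[0 1 0 6 7 1 2]
t=5: x=[0.1450 0.7100 1.0150 5.2750 5.9850 2.0150 1.8550] k=[3 0 2 8 5 3 4]
t=6: x=[2.5650 0.7250 2.5800 6.6950 5.1450 3.4350 3.8550] k=[0 4 6 5 3 6 1]
t=7: x=[0.5800 3.7100 5.5650 4.8550 3.7250 4.8400 1.7250] k=[3 1 4 2 7 2 2]
t=8: x=[2.7100 1.7250 3.2750 3.0150 5.5500 2.7250 2.0000] k=[5 3 1 1 5 6 0]
t=9: x=[4.7100 3.0000 1.2900 1.5800 4.5650 4.9850 0.8700] k=[7 0 2 0 6 5 4]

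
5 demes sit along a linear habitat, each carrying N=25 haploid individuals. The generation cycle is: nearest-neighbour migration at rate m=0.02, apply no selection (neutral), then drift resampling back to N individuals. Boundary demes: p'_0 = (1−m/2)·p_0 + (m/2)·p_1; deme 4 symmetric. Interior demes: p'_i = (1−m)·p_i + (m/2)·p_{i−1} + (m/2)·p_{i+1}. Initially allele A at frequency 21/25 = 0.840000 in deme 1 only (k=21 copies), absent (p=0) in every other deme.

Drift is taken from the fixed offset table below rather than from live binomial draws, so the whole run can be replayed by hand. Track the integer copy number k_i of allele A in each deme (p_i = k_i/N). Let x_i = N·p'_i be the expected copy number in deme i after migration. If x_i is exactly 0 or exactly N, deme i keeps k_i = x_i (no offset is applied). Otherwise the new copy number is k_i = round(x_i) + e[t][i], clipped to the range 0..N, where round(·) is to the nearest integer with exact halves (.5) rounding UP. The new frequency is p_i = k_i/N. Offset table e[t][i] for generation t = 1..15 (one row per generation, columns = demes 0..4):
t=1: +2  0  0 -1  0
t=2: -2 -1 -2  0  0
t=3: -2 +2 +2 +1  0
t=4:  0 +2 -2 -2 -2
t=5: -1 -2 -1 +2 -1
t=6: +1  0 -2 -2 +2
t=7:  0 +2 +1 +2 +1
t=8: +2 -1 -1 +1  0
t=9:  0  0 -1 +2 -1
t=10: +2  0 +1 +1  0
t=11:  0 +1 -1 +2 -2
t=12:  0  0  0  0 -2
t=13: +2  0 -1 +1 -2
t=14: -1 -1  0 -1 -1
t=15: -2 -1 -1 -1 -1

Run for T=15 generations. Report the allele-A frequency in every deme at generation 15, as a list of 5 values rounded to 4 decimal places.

t=0: k=[0 21 0 0 0]
t=1: x=[0.2100 20.5800 0.2100 0.0000 0.0000] k=[2 21 0 0 0]
t=2: x=[2.1900 20.6000 0.2100 0.0000 0.0000] k=[0 20 0 0 0]
t=3: x=[0.2000 19.6000 0.2000 0.0000 0.0000] k=[0 22 2 0 0]
t=4: x=[0.2200 21.5800 2.1800 0.0200 0.0000] k=[0 24 0 0 0]
t=5: x=[0.2400 23.5200 0.2400 0.0000 0.0000] k=[0 22 0 0 0]
t=6: x=[0.2200 21.5600 0.2200 0.0000 0.0000] k=[1 22 0 0 0]
t=7: x=[1.2100 21.5700 0.2200 0.0000 0.0000] k=[1 24 1 0 0]
t=8: x=[1.2300 23.5400 1.2200 0.0100 0.0000] k=[3 23 0 1 0]
t=9: x=[3.2000 22.5700 0.2400 0.9800 0.0100] k=[3 23 0 3 0]
t=10: x=[3.2000 22.5700 0.2600 2.9400 0.0300] k=[5 23 1 4 0]
t=11: x=[5.1800 22.6000 1.2500 3.9300 0.0400] k=[5 24 0 6 0]
t=12: x=[5.1900 23.5700 0.3000 5.8800 0.0600] k=[5 24 0 6 0]
t=13: x=[5.1900 23.5700 0.3000 5.8800 0.0600] k=[7 24 0 7 0]
t=14: x=[7.1700 23.5900 0.3100 6.8600 0.0700] k=[6 23 0 6 0]
t=15: x=[6.1700 22.6000 0.2900 5.8800 0.0600] k=[4 22 0 5 0]

[0.1600, 0.8800, 0.0000, 0.2000, 0.0000]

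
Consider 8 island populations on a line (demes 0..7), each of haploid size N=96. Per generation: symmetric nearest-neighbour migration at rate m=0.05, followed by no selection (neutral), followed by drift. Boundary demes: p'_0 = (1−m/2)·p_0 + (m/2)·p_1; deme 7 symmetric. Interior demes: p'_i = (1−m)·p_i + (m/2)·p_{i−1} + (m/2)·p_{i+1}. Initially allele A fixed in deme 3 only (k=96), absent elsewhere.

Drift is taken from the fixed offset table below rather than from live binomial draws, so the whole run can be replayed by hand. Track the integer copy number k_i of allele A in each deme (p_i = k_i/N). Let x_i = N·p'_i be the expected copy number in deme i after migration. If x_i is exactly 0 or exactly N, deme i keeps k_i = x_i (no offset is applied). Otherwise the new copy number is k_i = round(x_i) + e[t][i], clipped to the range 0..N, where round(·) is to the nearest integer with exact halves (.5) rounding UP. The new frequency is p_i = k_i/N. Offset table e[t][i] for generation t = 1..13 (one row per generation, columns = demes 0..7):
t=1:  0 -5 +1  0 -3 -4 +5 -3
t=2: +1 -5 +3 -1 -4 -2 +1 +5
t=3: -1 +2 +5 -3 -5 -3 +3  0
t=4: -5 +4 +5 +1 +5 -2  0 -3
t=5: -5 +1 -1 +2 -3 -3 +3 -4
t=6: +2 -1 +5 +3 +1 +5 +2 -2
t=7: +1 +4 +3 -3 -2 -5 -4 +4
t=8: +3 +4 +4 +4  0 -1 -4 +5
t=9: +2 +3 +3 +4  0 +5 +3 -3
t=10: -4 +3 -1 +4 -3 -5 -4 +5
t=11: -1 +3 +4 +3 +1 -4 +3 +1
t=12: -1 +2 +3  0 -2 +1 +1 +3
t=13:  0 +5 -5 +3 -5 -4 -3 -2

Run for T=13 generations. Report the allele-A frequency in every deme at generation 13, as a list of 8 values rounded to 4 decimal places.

t=0: k=[0 0 0 96 0 0 0 0]
t=1: x=[0.0000 0.0000 2.4000 91.2000 2.4000 0.0000 0.0000 0.0000] k=[0 0 3 91 0 0 0 0]
t=2: x=[0.0000 0.0750 5.1250 86.5250 2.2750 0.0000 0.0000 0.0000] k=[0 0 8 86 0 0 0 0]
t=3: x=[0.0000 0.2000 9.7500 81.9000 2.1500 0.0000 0.0000 0.0000] k=[0 2 15 79 0 0 0 0]
t=4: x=[0.0500 2.2750 16.2750 75.4250 1.9750 0.0000 0.0000 0.0000] k=[0 6 21 76 7 0 0 0]
t=5: x=[0.1500 6.2250 22.0000 72.9000 8.5500 0.1750 0.0000 0.0000] k=[0 7 21 75 6 0 0 0]
t=6: x=[0.1750 7.1750 22.0000 71.9250 7.5750 0.1500 0.0000 0.0000] k=[2 6 27 75 9 5 0 0]
t=7: x=[2.1000 6.4250 27.6750 72.1500 10.5500 4.9750 0.1250 0.0000] k=[3 10 31 69 9 0 0 0]
t=8: x=[3.1750 10.3500 31.4250 66.5500 10.2750 0.2250 0.0000 0.0000] k=[6 14 35 71 10 0 0 0]
t=9: x=[6.2000 14.3250 35.3750 68.5750 11.2750 0.2500 0.0000 0.0000] k=[8 17 38 73 11 5 0 0]
t=10: x=[8.2250 17.3000 38.3500 70.5750 12.4000 5.0250 0.1250 0.0000] k=[4 20 37 75 9 0 0 0]
t=11: x=[4.4000 20.0250 37.5250 72.4000 10.4250 0.2250 0.0000 0.0000] k=[3 23 42 75 11 0 0 0]
t=12: x=[3.5000 22.9750 42.3500 72.5750 12.3250 0.2750 0.0000 0.0000] k=[3 25 45 73 10 1 0 0]
t=13: x=[3.5500 24.9500 45.2000 70.7250 11.3500 1.2000 0.0250 0.0000] k=[4 30 40 74 6 0 0 0]

[0.0417, 0.3125, 0.4167, 0.7708, 0.0625, 0.0000, 0.0000, 0.0000]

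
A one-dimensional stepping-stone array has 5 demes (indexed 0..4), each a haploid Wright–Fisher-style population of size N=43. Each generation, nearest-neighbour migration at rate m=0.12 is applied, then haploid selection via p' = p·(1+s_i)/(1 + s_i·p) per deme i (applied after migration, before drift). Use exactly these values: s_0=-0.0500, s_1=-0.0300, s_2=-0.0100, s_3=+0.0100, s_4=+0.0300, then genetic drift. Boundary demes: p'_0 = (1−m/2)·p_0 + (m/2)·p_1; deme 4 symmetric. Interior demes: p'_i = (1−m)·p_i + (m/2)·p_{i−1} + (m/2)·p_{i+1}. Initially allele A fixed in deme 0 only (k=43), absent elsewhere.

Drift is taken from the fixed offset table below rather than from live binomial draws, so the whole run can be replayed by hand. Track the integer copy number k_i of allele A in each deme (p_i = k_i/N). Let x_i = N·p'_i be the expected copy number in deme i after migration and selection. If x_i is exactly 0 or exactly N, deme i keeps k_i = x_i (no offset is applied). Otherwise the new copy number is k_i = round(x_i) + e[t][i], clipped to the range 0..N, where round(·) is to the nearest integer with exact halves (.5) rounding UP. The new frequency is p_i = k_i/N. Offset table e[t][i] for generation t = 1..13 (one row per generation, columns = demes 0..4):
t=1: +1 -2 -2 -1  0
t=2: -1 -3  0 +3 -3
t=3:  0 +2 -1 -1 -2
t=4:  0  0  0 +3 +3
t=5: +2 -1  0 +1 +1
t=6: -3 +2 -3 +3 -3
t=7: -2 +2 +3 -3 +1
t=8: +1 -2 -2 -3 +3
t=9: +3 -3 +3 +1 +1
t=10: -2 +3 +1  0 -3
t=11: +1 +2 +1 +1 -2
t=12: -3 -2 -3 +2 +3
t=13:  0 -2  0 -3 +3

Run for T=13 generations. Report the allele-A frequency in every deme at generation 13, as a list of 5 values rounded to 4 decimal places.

[0.3721, 0.1628, 0.0698, 0.0233, 0.1395]

t=0: k=[43 0 0 0 0]
t=1: x=[40.2928 2.5071 0.0000 0.0000 0.0000] k=[41 1 0 0 0]
t=2: x=[38.3932 3.2474 0.0594 0.0000 0.0000] k=[37 0 0 0 0]
t=3: x=[34.4336 2.1567 0.0000 0.0000 0.0000] k=[34 4 0 0 0]
t=4: x=[31.7799 5.4142 0.2376 0.0000 0.0000] k=[32 5 0 0 0]
t=5: x=[29.9179 6.1576 0.2970 0.0000 0.0000] k=[32 5 0 0 0]
t=6: x=[29.9179 6.1576 0.2970 0.0000 0.0000] k=[27 8 0 0 0]
t=7: x=[25.3286 8.4513 0.4753 0.0000 0.0000] k=[23 10 3 0 0]
t=8: x=[21.6689 10.1224 3.2100 0.1818 0.0000] k=[23 8 1 0 0]
t=9: x=[21.5488 8.2746 1.3468 0.0606 0.0000] k=[25 5 4 1 0]
t=10: x=[23.2535 5.9814 3.8447 1.1309 0.0618] k=[21 9 5 1 0]
t=11: x=[19.7313 9.2568 4.9558 1.1915 0.0618] k=[21 11 6 2 0]
t=12: x=[19.8509 11.0481 6.0079 2.1401 0.1236] k=[17 9 3 4 3]
t=13: x=[16.0014 8.9030 3.3885 3.9153 3.1451] k=[16 7 3 1 6]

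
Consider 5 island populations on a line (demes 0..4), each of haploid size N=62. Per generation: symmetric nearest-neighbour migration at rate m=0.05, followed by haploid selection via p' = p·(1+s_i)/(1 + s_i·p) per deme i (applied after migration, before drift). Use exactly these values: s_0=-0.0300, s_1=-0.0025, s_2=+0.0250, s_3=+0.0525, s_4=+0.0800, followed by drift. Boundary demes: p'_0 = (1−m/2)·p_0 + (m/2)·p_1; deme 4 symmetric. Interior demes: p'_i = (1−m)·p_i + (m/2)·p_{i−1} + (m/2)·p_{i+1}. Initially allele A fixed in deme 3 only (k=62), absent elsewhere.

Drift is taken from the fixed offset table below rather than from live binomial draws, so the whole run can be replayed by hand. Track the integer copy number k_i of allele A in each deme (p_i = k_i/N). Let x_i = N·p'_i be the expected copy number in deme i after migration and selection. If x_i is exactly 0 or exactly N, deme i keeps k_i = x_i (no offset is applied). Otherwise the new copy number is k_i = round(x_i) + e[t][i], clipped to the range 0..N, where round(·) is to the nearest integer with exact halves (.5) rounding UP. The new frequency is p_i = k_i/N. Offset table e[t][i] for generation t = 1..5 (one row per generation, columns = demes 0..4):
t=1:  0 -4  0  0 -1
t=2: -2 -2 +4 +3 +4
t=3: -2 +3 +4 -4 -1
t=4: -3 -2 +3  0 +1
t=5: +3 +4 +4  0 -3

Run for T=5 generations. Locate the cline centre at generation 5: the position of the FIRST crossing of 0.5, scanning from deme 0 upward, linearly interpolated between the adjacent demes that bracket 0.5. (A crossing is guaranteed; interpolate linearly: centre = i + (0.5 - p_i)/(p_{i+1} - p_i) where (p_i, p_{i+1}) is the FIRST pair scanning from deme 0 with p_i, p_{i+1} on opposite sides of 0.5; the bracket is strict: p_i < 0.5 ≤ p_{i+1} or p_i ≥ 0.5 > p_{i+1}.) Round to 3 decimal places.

t=0: k=[0 0 0 62 0]
t=1: x=[0.0000 0.0000 1.5878 59.0473 1.6707] k=[0 0 2 59 1]
t=2: x=[0.0000 0.0499 3.4547 56.3915 2.6377] k=[0 0 7 59 7]
t=3: x=[0.0000 0.1746 8.3009 56.6553 8.8690] k=[0 3 12 53 8]
t=4: x=[0.0728 3.1425 13.0526 51.3103 9.7403] k=[0 1 16 51 11]
t=5: x=[0.0243 1.3467 16.8007 49.6392 12.7624] k=[3 5 21 50 10]

2.345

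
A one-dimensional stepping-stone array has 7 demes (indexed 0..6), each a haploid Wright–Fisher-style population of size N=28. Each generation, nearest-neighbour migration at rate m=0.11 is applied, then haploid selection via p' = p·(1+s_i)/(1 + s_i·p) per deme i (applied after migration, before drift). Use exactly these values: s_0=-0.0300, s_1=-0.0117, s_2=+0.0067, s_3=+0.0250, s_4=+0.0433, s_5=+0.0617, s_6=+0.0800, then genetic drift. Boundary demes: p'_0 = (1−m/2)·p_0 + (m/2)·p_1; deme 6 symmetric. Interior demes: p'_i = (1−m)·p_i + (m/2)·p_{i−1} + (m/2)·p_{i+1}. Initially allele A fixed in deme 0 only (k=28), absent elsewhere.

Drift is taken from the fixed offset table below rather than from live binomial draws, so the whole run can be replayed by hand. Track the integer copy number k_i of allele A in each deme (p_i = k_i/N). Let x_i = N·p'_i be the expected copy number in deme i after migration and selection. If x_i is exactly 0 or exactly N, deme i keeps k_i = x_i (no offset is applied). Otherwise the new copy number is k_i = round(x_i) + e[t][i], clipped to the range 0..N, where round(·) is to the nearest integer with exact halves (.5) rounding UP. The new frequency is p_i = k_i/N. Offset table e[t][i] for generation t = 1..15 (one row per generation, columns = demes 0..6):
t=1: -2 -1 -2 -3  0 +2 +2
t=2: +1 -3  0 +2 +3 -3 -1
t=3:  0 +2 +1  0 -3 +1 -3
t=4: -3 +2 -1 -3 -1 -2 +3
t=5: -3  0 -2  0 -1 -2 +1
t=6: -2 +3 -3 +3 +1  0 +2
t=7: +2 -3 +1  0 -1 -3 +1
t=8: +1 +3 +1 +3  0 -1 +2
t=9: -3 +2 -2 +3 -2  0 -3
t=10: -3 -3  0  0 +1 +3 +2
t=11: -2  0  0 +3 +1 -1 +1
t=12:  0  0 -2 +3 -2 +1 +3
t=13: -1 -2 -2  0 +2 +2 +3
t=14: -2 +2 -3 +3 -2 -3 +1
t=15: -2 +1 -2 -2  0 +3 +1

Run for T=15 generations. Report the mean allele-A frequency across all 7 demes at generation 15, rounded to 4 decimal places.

t=0: k=[28 0 0 0 0 0 0]
t=1: x=[26.4151 1.5230 0.0000 0.0000 0.0000 0.0000 0.0000] k=[24 1 0 0 0 0 0]
t=2: x=[22.6035 2.1862 0.0554 0.0000 0.0000 0.0000 0.0000] k=[24 0 0 0 0 0 0]
t=3: x=[22.5475 1.3053 0.0000 0.0000 0.0000 0.0000 0.0000] k=[23 3 0 0 0 0 0]
t=4: x=[21.7534 3.8954 0.1661 0.0000 0.0000 0.0000 0.0000] k=[19 6 0 0 0 0 0]
t=5: x=[18.0909 6.3272 0.3322 0.0000 0.0000 0.0000 0.0000] k=[15 6 0 0 0 0 0]
t=6: x=[14.2920 6.1086 0.3322 0.0000 0.0000 0.0000 0.0000] k=[12 9 0 0 0 0 0]
t=7: x=[11.6274 8.5997 0.4983 0.0000 0.0000 0.0000 0.0000] k=[14 6 1 0 0 0 0]
t=8: x=[13.3471 6.1086 1.2278 0.0564 0.0000 0.0000 0.0000] k=[14 9 2 3 0 0 0]
t=9: x=[13.5119 8.8187 2.4549 2.8424 0.1721 0.0000 0.0000] k=[11 11 0 6 0 0 0]
t=10: x=[10.7973 10.3182 0.9411 5.4475 0.3441 0.0000 0.0000] k=[8 7 1 5 1 0 0]
t=11: x=[7.7728 6.6650 1.5598 4.6550 1.2133 0.0584 0.0000] k=[6 7 2 8 2 0 0]
t=12: x=[5.9117 6.6104 2.6208 7.4745 2.3082 0.1168 0.0000] k=[6 7 1 10 0 1 0]
t=13: x=[5.9117 6.5557 1.8364 9.1061 0.6306 0.9431 0.0594] k=[5 5 0 9 3 3 3]
t=14: x=[4.8761 4.6790 0.7750 8.3187 3.4564 3.1642 3.2125] k=[3 7 0 11 1 0 4]
t=15: x=[3.1342 6.3371 0.9964 10.0032 1.5561 0.2918 4.0388] k=[1 7 0 8 2 3 5]

0.1327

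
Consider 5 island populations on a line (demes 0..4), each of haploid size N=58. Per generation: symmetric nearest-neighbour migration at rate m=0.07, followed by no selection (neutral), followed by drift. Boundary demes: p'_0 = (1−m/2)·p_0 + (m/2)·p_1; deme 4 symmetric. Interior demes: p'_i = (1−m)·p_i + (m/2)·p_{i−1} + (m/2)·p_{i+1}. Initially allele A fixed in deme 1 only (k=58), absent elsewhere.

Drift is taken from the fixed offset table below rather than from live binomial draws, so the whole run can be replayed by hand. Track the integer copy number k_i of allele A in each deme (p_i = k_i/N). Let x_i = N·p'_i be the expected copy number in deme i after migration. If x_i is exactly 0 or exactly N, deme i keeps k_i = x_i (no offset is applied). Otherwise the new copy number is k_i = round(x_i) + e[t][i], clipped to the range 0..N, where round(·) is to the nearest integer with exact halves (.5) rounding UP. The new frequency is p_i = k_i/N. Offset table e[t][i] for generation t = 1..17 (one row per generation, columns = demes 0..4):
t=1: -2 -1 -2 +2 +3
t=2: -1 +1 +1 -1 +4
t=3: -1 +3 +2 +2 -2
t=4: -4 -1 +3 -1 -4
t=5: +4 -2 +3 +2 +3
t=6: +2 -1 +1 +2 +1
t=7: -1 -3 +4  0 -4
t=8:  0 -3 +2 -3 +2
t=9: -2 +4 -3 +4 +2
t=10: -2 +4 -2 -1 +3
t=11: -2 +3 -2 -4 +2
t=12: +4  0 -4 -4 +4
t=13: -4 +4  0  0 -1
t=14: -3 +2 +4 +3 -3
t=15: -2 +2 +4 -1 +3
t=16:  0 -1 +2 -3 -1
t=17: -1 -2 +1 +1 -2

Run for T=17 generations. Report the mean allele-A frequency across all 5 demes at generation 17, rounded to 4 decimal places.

t=0: k=[0 58 0 0 0]
t=1: x=[2.0300 53.9400 2.0300 0.0000 0.0000] k=[0 53 0 0 0]
t=2: x=[1.8550 49.2900 1.8550 0.0000 0.0000] k=[1 50 3 0 0]
t=3: x=[2.7150 46.6400 4.5400 0.1050 0.0000] k=[2 50 7 2 0]
t=4: x=[3.6800 46.8150 8.3300 2.1050 0.0700] k=[0 46 11 1 0]
t=5: x=[1.6100 43.1650 11.8750 1.3150 0.0350] k=[6 41 15 3 3]
t=6: x=[7.2250 38.8650 15.4900 3.4200 3.0000] k=[9 38 16 5 4]
t=7: x=[10.0150 36.2150 16.3850 5.3500 4.0350] k=[9 33 20 5 0]
t=8: x=[9.8400 31.7050 19.9300 5.3500 0.1750] k=[10 29 22 2 2]
t=9: x=[10.6650 28.0900 21.5450 2.7000 2.0000] k=[9 32 19 7 4]
t=10: x=[9.8050 30.7400 19.0350 7.3150 4.1050] k=[8 35 17 6 7]
t=11: x=[8.9450 33.4250 17.2450 6.4200 6.9650] k=[7 36 15 2 9]
t=12: x=[8.0150 34.2500 15.2800 2.7000 8.7550] k=[12 34 11 0 13]
t=13: x=[12.7700 32.4250 11.4200 0.8400 12.5450] k=[9 36 11 1 12]
t=14: x=[9.9450 34.1800 11.5250 1.7350 11.6150] k=[7 36 16 5 9]
t=15: x=[8.0150 34.2850 16.3150 5.5250 8.8600] k=[6 36 20 5 12]
t=16: x=[7.0500 34.3900 20.0350 5.7700 11.7550] k=[7 33 22 3 11]
t=17: x=[7.9100 31.7050 21.7200 3.9450 10.7200] k=[7 30 23 5 9]

0.2552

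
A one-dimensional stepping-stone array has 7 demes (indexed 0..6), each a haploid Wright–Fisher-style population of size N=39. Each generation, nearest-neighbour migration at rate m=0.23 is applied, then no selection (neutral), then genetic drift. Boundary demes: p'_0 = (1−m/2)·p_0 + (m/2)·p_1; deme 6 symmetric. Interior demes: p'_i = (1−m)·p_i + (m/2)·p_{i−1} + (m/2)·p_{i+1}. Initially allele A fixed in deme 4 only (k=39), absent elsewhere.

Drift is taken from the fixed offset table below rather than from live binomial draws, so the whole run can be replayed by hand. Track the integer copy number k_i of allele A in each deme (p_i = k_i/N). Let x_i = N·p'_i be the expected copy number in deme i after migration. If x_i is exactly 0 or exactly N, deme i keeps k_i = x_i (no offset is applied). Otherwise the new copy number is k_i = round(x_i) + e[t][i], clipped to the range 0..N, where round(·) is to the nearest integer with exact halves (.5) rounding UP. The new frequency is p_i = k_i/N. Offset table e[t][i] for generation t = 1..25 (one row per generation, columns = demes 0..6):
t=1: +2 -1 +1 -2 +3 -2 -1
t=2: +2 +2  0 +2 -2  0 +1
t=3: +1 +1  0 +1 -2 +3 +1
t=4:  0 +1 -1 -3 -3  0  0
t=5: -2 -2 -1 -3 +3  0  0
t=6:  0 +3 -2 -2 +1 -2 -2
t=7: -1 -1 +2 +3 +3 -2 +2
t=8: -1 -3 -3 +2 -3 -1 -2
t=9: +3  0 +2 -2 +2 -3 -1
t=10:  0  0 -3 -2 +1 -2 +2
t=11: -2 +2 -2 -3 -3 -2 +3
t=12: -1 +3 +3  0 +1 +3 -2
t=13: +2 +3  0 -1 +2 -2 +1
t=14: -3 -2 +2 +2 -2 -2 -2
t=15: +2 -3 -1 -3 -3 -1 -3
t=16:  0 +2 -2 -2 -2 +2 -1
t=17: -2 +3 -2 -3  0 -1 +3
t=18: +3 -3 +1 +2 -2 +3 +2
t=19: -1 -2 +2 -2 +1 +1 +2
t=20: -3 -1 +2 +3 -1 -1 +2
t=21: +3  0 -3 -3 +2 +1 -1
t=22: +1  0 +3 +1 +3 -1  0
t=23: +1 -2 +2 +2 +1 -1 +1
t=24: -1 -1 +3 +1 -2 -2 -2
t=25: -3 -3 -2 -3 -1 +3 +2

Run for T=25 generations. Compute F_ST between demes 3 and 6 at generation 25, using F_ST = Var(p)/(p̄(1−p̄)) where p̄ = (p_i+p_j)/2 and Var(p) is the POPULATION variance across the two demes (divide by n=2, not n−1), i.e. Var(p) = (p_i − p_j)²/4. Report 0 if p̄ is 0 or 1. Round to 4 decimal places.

t=0: k=[0 0 0 0 39 0 0]
t=1: x=[0.0000 0.0000 0.0000 4.4850 30.0300 4.4850 0.0000] k=[0 0 0 2 33 2 0]
t=2: x=[0.0000 0.0000 0.2300 5.3350 25.8700 5.3350 0.2300] k=[0 0 0 7 24 5 1]
t=3: x=[0.0000 0.0000 0.8050 8.1500 19.8600 6.7250 1.4600] k=[0 0 1 9 18 10 2]
t=4: x=[0.0000 0.1150 1.8050 9.1150 16.0450 10.0000 2.9200] k=[0 1 1 6 13 10 3]
t=5: x=[0.1150 0.8850 1.5750 6.2300 11.8500 9.5400 3.8050] k=[0 0 1 3 15 10 4]
t=6: x=[0.0000 0.1150 1.1150 4.1500 13.0450 9.8850 4.6900] k=[0 3 0 2 14 8 3]
t=7: x=[0.3450 2.3100 0.5750 3.1500 11.9300 8.1150 3.5750] k=[0 1 3 6 15 6 6]
t=8: x=[0.1150 1.1150 3.1150 6.6900 12.9300 7.0350 6.0000] k=[0 0 0 9 10 6 4]
t=9: x=[0.0000 0.0000 1.0350 8.0800 9.4250 6.2300 4.2300] k=[0 0 3 6 11 3 3]
t=10: x=[0.0000 0.3450 3.0000 6.2300 9.5050 3.9200 3.0000] k=[0 0 0 4 11 2 5]
t=11: x=[0.0000 0.0000 0.4600 4.3450 9.1600 3.3800 4.6550] k=[0 0 0 1 6 1 8]
t=12: x=[0.0000 0.0000 0.1150 1.4600 4.8500 2.3800 7.1950] k=[0 0 3 1 6 5 5]
t=13: x=[0.0000 0.3450 2.4250 1.8050 5.3100 5.1150 5.0000] k=[0 3 2 1 7 3 6]
t=14: x=[0.3450 2.5400 2.0000 1.8050 5.8500 3.8050 5.6550] k=[0 1 4 4 4 2 4]
t=15: x=[0.1150 1.2300 3.6550 4.0000 3.7700 2.4600 3.7700] k=[2 0 3 1 1 1 1]
t=16: x=[1.7700 0.5750 2.4250 1.2300 1.0000 1.0000 1.0000] k=[2 3 0 0 0 3 0]
t=17: x=[2.1150 2.5400 0.3450 0.0000 0.3450 2.3100 0.3450] k=[0 6 0 0 0 1 3]
t=18: x=[0.6900 4.6200 0.6900 0.0000 0.1150 1.1150 2.7700] k=[4 2 2 0 0 4 5]
t=19: x=[3.7700 2.2300 1.7700 0.2300 0.4600 3.6550 4.8850] k=[3 0 4 0 1 5 7]
t=20: x=[2.6550 0.8050 3.0800 0.5750 1.3450 4.7700 6.7700] k=[0 0 5 4 0 4 9]
t=21: x=[0.0000 0.5750 4.3100 3.6550 0.9200 4.1150 8.4250] k=[0 1 1 1 3 5 7]
t=22: x=[0.1150 0.8850 1.0000 1.2300 3.0000 5.0000 6.7700] k=[1 1 4 2 6 4 7]
t=23: x=[1.0000 1.3450 3.4250 2.6900 5.3100 4.5750 6.6550] k=[2 0 5 5 6 4 8]
t=24: x=[1.7700 0.8050 4.4250 5.1150 5.6550 4.6900 7.5400] k=[1 0 7 6 4 3 6]
t=25: x=[0.8850 0.9200 6.0800 5.8850 4.1150 3.4600 5.6550] k=[0 0 4 3 3 6 8]

0.0339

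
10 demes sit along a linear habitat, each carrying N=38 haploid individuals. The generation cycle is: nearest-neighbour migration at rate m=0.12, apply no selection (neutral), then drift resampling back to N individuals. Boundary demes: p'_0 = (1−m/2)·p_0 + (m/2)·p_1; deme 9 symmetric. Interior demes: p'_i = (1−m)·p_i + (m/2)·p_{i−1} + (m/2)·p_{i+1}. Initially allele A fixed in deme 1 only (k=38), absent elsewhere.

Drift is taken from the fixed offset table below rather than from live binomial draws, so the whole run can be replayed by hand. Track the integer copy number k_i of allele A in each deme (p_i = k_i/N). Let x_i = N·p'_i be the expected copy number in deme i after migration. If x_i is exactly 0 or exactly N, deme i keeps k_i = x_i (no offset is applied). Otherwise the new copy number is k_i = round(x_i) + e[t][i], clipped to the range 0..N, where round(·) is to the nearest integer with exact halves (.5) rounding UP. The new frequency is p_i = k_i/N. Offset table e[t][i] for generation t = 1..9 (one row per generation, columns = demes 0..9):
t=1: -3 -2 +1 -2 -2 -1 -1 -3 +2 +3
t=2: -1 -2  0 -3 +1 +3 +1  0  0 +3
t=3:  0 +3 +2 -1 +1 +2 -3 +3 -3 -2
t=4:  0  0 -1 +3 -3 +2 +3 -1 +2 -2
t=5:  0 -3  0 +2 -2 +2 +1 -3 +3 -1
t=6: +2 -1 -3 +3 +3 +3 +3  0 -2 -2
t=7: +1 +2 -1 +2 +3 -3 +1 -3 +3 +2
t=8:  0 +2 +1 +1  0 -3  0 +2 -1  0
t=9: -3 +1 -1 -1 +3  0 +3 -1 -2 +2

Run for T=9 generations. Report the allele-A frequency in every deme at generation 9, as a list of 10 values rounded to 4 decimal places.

t=0: k=[0 38 0 0 0 0 0 0 0 0]
t=1: x=[2.2800 33.4400 2.2800 0.0000 0.0000 0.0000 0.0000 0.0000 0.0000 0.0000] k=[0 31 3 0 0 0 0 0 0 0]
t=2: x=[1.8600 27.4600 4.5000 0.1800 0.0000 0.0000 0.0000 0.0000 0.0000 0.0000] k=[1 25 5 0 0 0 0 0 0 0]
t=3: x=[2.4400 22.3600 5.9000 0.3000 0.0000 0.0000 0.0000 0.0000 0.0000 0.0000] k=[2 25 8 0 0 0 0 0 0 0]
t=4: x=[3.3800 22.6000 8.5400 0.4800 0.0000 0.0000 0.0000 0.0000 0.0000 0.0000] k=[3 23 8 3 0 0 0 0 0 0]
t=5: x=[4.2000 20.9000 8.6000 3.1200 0.1800 0.0000 0.0000 0.0000 0.0000 0.0000] k=[4 18 9 5 0 0 0 0 0 0]
t=6: x=[4.8400 16.6200 9.3000 4.9400 0.3000 0.0000 0.0000 0.0000 0.0000 0.0000] k=[7 16 6 8 3 0 0 0 0 0]
t=7: x=[7.5400 14.8600 6.7200 7.5800 3.1200 0.1800 0.0000 0.0000 0.0000 0.0000] k=[9 17 6 10 6 0 0 0 0 0]
t=8: x=[9.4800 15.8600 6.9000 9.5200 5.8800 0.3600 0.0000 0.0000 0.0000 0.0000] k=[9 18 8 11 6 0 0 0 0 0]
t=9: x=[9.5400 16.8600 8.7800 10.5200 5.9400 0.3600 0.0000 0.0000 0.0000 0.0000] k=[7 18 8 10 9 0 0 0 0 0]

[0.1842, 0.4737, 0.2105, 0.2632, 0.2368, 0.0000, 0.0000, 0.0000, 0.0000, 0.0000]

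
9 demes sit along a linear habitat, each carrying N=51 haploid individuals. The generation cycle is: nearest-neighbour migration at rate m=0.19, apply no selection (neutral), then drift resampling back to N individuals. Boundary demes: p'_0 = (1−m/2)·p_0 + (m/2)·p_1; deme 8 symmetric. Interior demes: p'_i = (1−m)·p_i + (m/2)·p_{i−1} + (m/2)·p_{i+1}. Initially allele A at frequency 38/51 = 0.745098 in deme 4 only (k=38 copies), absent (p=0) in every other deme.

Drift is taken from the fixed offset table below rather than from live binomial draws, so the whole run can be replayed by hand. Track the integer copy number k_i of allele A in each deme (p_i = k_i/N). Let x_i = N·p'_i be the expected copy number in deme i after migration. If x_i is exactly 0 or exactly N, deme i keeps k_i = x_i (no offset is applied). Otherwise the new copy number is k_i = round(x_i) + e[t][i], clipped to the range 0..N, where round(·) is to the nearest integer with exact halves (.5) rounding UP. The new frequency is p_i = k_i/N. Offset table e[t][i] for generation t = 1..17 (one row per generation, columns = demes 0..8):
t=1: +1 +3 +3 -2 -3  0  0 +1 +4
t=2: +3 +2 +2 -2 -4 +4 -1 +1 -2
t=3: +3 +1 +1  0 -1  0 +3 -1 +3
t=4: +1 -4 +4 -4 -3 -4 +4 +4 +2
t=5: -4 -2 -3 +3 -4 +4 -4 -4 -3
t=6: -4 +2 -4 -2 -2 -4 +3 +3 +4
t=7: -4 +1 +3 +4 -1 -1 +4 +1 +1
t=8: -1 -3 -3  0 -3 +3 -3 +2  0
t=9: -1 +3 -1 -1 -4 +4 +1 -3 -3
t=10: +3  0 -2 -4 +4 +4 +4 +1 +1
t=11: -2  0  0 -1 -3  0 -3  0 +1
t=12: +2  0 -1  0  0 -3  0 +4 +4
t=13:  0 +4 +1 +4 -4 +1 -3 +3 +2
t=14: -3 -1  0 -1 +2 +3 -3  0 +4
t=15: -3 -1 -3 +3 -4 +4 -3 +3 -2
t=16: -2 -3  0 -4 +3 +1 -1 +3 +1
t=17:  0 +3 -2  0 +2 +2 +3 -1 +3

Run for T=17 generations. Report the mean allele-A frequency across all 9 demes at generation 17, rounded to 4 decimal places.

0.1220

t=0: k=[0 0 0 0 38 0 0 0 0]
t=1: x=[0.0000 0.0000 0.0000 3.6100 30.7800 3.6100 0.0000 0.0000 0.0000] k=[0 0 0 2 28 4 0 0 0]
t=2: x=[0.0000 0.0000 0.1900 4.2800 23.2500 5.9000 0.3800 0.0000 0.0000] k=[0 0 2 2 19 10 0 0 0]
t=3: x=[0.0000 0.1900 1.8100 3.6150 16.5300 9.9050 0.9500 0.0000 0.0000] k=[0 1 3 4 16 10 4 0 0]
t=4: x=[0.0950 1.0950 2.9050 5.0450 14.2900 10.0000 4.1900 0.3800 0.0000] k=[1 0 7 1 11 6 8 4 0]
t=5: x=[0.9050 0.7600 5.7650 2.5200 9.5750 6.6650 7.4300 4.0000 0.3800] k=[0 0 3 6 6 11 3 0 0]
t=6: x=[0.0000 0.2850 3.0000 5.7150 6.4750 9.7650 3.4750 0.2850 0.0000] k=[0 2 0 4 4 6 6 3 0]
t=7: x=[0.1900 1.6200 0.5700 3.6200 4.1900 5.8100 5.7150 3.0000 0.2850] k=[0 3 4 8 3 5 10 4 1]
t=8: x=[0.2850 2.8100 4.2850 7.1450 3.6650 5.2850 8.9550 4.2850 1.2850] k=[0 0 1 7 1 8 6 6 1]
t=9: x=[0.0000 0.0950 1.4750 5.8600 2.2350 7.1450 6.1900 5.5250 1.4750] k=[0 3 0 5 0 11 7 3 0]
t=10: x=[0.2850 2.4300 0.7600 4.0500 1.5200 9.5750 7.0000 3.0950 0.2850] k=[3 2 0 0 6 14 11 4 1]
t=11: x=[2.9050 1.9050 0.1900 0.5700 6.1900 12.9550 10.6200 4.3800 1.2850] k=[1 2 0 0 3 13 8 4 2]
t=12: x=[1.0950 1.7150 0.1900 0.2850 3.6650 11.5750 8.0950 4.1900 2.1900] k=[3 2 0 0 4 9 8 8 6]
t=13: x=[2.9050 1.9050 0.1900 0.3800 4.0950 8.4300 8.0950 7.8100 6.1900] k=[3 6 1 4 0 9 5 11 8]
t=14: x=[3.2850 5.2400 1.7600 3.3350 1.2350 7.7650 5.9500 10.1450 8.2850] k=[0 4 2 2 3 11 3 10 12]
t=15: x=[0.3800 3.4300 2.1900 2.0950 3.6650 9.4800 4.4250 9.5250 11.8100] k=[0 2 0 5 0 13 1 13 10]
t=16: x=[0.1900 1.6200 0.6650 4.0500 1.7100 10.6250 3.2800 11.5750 10.2850] k=[0 0 1 0 5 12 2 15 11]
t=17: x=[0.0000 0.0950 0.8100 0.5700 5.1900 10.3850 4.1850 13.3850 11.3800] k=[0 3 0 1 7 12 7 12 14]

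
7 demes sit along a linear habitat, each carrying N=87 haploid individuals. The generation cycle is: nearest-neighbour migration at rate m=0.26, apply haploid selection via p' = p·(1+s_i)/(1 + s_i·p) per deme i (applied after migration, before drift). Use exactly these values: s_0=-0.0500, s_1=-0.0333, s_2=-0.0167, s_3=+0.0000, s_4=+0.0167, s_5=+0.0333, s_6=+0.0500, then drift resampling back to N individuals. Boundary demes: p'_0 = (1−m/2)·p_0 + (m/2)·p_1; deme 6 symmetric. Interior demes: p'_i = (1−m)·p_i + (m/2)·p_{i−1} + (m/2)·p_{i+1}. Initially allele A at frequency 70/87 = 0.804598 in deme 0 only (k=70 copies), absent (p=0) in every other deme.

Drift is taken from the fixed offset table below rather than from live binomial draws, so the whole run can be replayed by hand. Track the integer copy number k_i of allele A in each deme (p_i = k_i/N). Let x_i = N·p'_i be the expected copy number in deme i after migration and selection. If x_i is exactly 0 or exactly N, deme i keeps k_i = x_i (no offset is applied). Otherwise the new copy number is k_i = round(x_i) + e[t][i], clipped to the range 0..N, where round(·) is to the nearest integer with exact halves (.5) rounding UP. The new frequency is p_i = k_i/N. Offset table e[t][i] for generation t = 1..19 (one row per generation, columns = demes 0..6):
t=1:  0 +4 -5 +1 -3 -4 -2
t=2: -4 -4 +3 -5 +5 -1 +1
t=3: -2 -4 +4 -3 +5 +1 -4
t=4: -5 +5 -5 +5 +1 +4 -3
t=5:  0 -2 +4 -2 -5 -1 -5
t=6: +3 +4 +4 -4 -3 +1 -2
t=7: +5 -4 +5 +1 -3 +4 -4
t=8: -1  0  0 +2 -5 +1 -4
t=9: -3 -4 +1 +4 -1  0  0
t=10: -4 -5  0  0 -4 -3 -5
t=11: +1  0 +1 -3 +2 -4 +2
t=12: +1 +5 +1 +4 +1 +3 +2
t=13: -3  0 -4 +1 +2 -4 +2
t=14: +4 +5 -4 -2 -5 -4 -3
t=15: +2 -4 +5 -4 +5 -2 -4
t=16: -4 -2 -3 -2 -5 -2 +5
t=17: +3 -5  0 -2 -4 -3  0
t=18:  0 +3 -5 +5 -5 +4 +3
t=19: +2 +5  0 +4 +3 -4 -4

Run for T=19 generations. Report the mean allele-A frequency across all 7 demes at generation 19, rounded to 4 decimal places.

t=0: k=[70 0 0 0 0 0 0]
t=1: x=[59.9534 8.8277 0.0000 0.0000 0.0000 0.0000 0.0000] k=[60 13 0 0 0 0 0]
t=2: x=[52.8318 16.9530 1.6623 0.0000 0.0000 0.0000 0.0000] k=[49 13 5 0 0 0 0]
t=3: x=[43.2045 16.1890 5.3055 0.6500 0.0000 0.0000 0.0000] k=[41 12 9 0 0 0 0]
t=4: x=[36.1418 14.9559 8.0955 1.1700 0.0000 0.0000 0.0000] k=[31 20 3 6 0 0 0]
t=5: x=[28.5771 18.7177 5.5124 4.8300 0.7929 0.0000 0.0000] k=[29 17 10 3 0 0 0]
t=6: x=[26.4857 17.1783 9.8519 3.5200 0.3965 0.0000 0.0000] k=[29 21 14 0 0 0 0]
t=7: x=[26.9958 20.5929 12.9038 1.8200 0.0000 0.0000 0.0000] k=[32 17 18 3 0 0 0]
t=8: x=[29.0492 18.5803 15.7021 4.5600 0.3965 0.0000 0.0000] k=[28 19 16 7 0 0 0]
t=9: x=[25.8877 19.2672 15.0097 7.2600 0.9250 0.0000 0.0000] k=[23 15 16 11 0 0 0]
t=10: x=[21.1287 15.7289 15.0097 10.2200 1.4535 0.0000 0.0000] k=[17 11 15 10 0 0 0]
t=11: x=[15.5540 11.9467 13.6352 9.3500 1.3214 0.0000 0.0000] k=[17 12 15 6 3 0 0]
t=12: x=[15.6798 12.6690 13.2497 6.7800 3.0483 0.4029 0.0000] k=[17 18 14 11 4 3 0]
t=13: x=[16.4353 16.8844 13.9318 10.4800 4.8554 2.8283 0.4094] k=[13 17 10 11 7 0 2]
t=14: x=[12.9446 15.1418 10.8787 10.3500 6.7119 1.2084 1.8252] k=[17 20 7 8 2 0 0]
t=15: x=[16.6873 17.4429 8.6874 7.0900 2.5608 0.2686 0.0000] k=[19 13 14 3 8 0 0]
t=16: x=[17.4922 13.5188 12.2615 5.0800 6.4076 1.0742 0.0000] k=[13 12 9 3 1 0 0]
t=17: x=[12.3176 11.4003 8.4802 3.5200 1.1486 0.1343 0.0000] k=[15 6 8 2 0 0 0]
t=18: x=[13.2438 7.2031 6.8529 2.5200 0.2643 0.0000 0.0000] k=[13 10 2 8 0 0 0]
t=19: x=[12.0670 9.0711 3.7590 6.1800 1.0572 0.0000 0.0000] k=[14 14 4 10 4 0 0]

0.0755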